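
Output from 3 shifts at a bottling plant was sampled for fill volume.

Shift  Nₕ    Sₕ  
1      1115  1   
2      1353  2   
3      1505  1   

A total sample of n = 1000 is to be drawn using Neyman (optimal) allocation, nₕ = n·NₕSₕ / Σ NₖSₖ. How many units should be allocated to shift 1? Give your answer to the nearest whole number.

209

1: NₕSₕ = 1115·1 = 1115
2: NₕSₕ = 1353·2 = 2706
3: NₕSₕ = 1505·1 = 1505
Σ NₕSₕ = 5326.
n_1 = 1000·1115/5326 = 209.350... → 209.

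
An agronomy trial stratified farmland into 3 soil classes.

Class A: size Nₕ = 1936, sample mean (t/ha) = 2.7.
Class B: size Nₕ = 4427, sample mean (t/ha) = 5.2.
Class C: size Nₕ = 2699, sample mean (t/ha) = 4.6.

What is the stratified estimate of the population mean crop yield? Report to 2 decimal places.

x̄_st = (Σ Nₕx̄ₕ) / (Σ Nₕ) = (1936·2.7 + 4427·5.2 + 2699·4.6) / 9062
= 40663 / 9062 = 4.4872... → 4.49.

4.49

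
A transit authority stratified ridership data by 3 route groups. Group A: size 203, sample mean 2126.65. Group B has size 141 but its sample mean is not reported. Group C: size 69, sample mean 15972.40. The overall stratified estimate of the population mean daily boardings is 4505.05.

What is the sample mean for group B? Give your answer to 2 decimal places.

2317.59

N = 203 + 141 + 69 = 413.
Overall total = μ·N = 4505.05·413 = 1860585.65.
Subtract the known strata: 203·2126.65 + 69·15972.40 = 1533805.55.
Remaining total for group B: 1860585.65 − 1533805.55 = 326780.1.
Divide by its size: 326780.1 / 141 = 2317.5894... → 2317.59.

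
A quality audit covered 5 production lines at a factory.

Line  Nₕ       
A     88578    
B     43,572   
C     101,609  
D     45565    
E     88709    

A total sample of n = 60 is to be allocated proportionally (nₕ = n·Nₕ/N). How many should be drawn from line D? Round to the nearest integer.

7

N = 88578 + 43572 + 101609 + 45565 + 88709 = 368033.
n_D = 60·45565/368033 = 7.428... → 7.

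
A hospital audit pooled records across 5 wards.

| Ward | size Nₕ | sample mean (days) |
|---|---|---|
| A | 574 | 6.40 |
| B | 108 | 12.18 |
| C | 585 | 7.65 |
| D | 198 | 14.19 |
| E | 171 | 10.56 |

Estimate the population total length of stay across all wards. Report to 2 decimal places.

14079.67

Population total = Σ Nₕ·x̄ₕ (each stratum's size times its mean).
574·6.40 + 108·12.18 + 585·7.65 + 198·14.19 + 171·10.56 = 3673.6 + 1315.44 + 4475.25 + 2809.62 + 1805.76 = 14079.67.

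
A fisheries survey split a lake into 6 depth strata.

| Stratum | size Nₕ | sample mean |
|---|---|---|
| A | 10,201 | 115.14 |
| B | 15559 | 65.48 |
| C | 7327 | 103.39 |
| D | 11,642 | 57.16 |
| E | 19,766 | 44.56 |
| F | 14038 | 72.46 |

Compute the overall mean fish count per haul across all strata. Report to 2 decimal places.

70.22

N = 10201 + 15559 + 7327 + 11642 + 19766 + 14038 = 78533.
Weight each subgroup mean by Nₕ/N and sum.
Σ Nₕx̄ₕ = 10201·115.14 + 15559·65.48 + 7327·103.39 + 11642·57.16 + 19766·44.56 + 14038·72.46 = 1174543.14 + 1018803.32 + 757538.53 + 665456.72 + 880772.96 + 1017193.48 = 5514308.15.
Divide by N: 5514308.15 / 78533 = 70.2164... → 70.22.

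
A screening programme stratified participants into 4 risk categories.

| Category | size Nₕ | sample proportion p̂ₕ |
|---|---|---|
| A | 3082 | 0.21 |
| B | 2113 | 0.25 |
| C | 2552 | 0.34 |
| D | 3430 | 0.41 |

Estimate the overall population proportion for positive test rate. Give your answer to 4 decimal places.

N = 3082 + 2113 + 2552 + 3430 = 11177.
Overall proportion = Σ (Nₕ/N)·p̂ₕ.
Σ Nₕp̂ₕ = 647.22 + 528.25 + 867.68 + 1406.3 = 3449.45.
3449.45 / 11177 = 0.308620... → 0.3086.

0.3086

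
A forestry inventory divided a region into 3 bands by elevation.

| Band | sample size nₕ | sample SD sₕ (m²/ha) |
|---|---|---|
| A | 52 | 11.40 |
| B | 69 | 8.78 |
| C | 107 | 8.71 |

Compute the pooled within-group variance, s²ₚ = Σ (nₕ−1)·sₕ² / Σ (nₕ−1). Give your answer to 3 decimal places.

88.496

A: (52−1)·11.40² = 51·129.96 = 6627.96
B: (69−1)·8.78² = 68·77.0884 = 5242.0112
C: (107−1)·8.71² = 106·75.8641 = 8041.5946
Numerator = 19911.5658; denominator = Σ(nₕ−1) = 225.
s²ₚ = 19911.5658/225 = 88.49585... → 88.496.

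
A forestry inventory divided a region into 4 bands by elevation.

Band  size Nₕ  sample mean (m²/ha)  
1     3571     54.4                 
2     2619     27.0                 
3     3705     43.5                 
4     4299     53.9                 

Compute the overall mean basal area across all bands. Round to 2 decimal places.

46.35

N = 3571 + 2619 + 3705 + 4299 = 14194.
Weight each subgroup mean by Nₕ/N and sum.
Σ Nₕx̄ₕ = 3571·54.4 + 2619·27.0 + 3705·43.5 + 4299·53.9 = 194262.4 + 70713 + 161167.5 + 231716.1 = 657859.
Divide by N: 657859 / 14194 = 46.3477... → 46.35.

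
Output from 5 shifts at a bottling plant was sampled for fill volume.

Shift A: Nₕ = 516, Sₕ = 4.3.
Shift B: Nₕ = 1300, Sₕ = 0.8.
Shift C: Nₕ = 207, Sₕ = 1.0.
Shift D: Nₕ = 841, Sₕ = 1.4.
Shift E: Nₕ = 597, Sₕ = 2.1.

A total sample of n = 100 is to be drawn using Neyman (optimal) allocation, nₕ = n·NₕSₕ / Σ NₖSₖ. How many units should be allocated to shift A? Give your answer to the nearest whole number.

38

Σ NₕSₕ = 516·4.3 + 1300·0.8 + 207·1.0 + 841·1.4 + 597·2.1 = 5896.9.
Share for A: 2218.8/5896.9 = 0.37627.
n_A = 100 × 0.37627 = 37.627... → 38.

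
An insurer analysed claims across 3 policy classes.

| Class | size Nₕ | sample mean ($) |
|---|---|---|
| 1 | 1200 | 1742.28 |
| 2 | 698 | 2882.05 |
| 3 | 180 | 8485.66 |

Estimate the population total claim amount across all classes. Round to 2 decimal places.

5629825.70

1: 1200·1742.28 = 2090736
2: 698·2882.05 = 2011670.9
3: 180·8485.66 = 1527418.8
τ̂ = Σ Nₕx̄ₕ = 5629825.70.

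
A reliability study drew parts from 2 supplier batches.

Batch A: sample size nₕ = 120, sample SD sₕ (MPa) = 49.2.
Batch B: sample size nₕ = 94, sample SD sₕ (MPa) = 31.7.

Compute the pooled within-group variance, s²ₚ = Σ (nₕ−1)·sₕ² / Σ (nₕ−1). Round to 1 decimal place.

1799.6

A: (120−1)·49.2² = 119·2420.64 = 288056.16
B: (94−1)·31.7² = 93·1004.89 = 93454.77
Numerator = 381510.93; denominator = Σ(nₕ−1) = 212.
s²ₚ = 381510.93/212 = 1799.580... → 1799.6.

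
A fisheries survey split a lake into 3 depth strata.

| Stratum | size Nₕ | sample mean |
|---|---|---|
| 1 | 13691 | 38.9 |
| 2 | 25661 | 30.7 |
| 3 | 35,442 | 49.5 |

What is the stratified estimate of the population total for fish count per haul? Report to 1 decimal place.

3074751.6

1: 13691·38.9 = 532579.9
2: 25661·30.7 = 787792.7
3: 35442·49.5 = 1754379
τ̂ = Σ Nₕx̄ₕ = 3074751.6.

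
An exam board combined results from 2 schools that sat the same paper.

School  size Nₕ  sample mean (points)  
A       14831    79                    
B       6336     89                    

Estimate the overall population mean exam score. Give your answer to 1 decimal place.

N = 21167; weights Wₕ = Nₕ/N = (0.7007, 0.2993).
x̄_st = Σ Wₕ·x̄ₕ = 0.7007·79 + 0.2993·89 ≈ 81.993...
→ 82.0.

82.0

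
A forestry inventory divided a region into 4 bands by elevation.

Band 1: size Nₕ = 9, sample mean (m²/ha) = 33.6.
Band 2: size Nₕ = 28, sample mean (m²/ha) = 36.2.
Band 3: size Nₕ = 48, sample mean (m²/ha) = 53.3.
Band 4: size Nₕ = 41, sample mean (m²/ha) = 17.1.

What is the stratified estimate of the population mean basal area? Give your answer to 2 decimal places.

N = 9 + 28 + 48 + 41 = 126.
The stratified mean weights each stratum mean by its population share Nₕ/N.
Σ Nₕx̄ₕ = 9·33.6 + 28·36.2 + 48·53.3 + 41·17.1 = 302.4 + 1013.6 + 2558.4 + 701.1 = 4575.5.
Divide by N: 4575.5 / 126 = 36.3135... → 36.31.

36.31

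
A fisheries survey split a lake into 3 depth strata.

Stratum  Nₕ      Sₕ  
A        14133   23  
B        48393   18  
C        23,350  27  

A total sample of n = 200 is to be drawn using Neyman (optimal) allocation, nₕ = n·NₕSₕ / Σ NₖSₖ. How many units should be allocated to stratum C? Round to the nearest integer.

69

Σ NₕSₕ = 14133·23 + 48393·18 + 23350·27 = 1826583.
Share for C: 630450/1826583 = 0.34515.
n_C = 200 × 0.34515 = 69.031... → 69.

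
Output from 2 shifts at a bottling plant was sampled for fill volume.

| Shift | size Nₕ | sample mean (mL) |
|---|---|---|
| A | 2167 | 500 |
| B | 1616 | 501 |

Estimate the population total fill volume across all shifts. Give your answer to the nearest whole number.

A: 2167·500 = 1083500
B: 1616·501 = 809616
τ̂ = Σ Nₕx̄ₕ = 1893116.

1893116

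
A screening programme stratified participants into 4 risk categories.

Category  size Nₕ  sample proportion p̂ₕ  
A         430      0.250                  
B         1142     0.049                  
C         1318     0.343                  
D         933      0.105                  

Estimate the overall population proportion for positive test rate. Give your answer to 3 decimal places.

N = 430 + 1142 + 1318 + 933 = 3823.
Overall proportion = Σ (Nₕ/N)·p̂ₕ.
Σ Nₕp̂ₕ = 107.5 + 55.958 + 452.074 + 97.965 = 713.497.
713.497 / 3823 = 0.18663... → 0.187.

0.187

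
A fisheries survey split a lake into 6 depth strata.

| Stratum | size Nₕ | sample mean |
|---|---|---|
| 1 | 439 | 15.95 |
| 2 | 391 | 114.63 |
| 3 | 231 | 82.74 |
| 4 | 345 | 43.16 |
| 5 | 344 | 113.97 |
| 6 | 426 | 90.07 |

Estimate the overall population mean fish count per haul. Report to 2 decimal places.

x̄_st = (Σ Nₕx̄ₕ) / (Σ Nₕ) = (439·15.95 + 391·114.63 + 231·82.74 + 345·43.16 + 344·113.97 + 426·90.07) / 2176
= 163401.02 / 2176 = 75.0924... → 75.09.

75.09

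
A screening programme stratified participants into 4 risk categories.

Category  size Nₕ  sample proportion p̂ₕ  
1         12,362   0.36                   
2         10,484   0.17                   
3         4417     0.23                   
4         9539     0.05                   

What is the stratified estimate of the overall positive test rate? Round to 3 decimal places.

0.210

N = 12362 + 10484 + 4417 + 9539 = 36802.
Overall proportion = Σ (Nₕ/N)·p̂ₕ.
Σ Nₕp̂ₕ = 4450.32 + 1782.28 + 1015.91 + 476.95 = 7725.46.
7725.46 / 36802 = 0.20992... → 0.210.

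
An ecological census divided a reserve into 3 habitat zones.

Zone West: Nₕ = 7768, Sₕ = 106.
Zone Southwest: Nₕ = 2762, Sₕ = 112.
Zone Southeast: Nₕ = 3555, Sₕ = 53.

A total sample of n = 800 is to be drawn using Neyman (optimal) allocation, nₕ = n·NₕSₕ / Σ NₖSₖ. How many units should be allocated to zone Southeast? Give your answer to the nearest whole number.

114

West: NₕSₕ = 7768·106 = 823408
Southwest: NₕSₕ = 2762·112 = 309344
Southeast: NₕSₕ = 3555·53 = 188415
Σ NₕSₕ = 1321167.
n_Southeast = 800·188415/1321167 = 114.090... → 114.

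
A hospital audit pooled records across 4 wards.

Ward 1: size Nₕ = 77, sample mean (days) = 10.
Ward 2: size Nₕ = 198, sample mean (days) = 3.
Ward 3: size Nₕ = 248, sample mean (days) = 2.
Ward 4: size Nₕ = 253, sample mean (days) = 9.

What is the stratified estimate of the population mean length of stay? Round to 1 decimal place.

x̄_st = (Σ Nₕx̄ₕ) / (Σ Nₕ) = (77·10 + 198·3 + 248·2 + 253·9) / 776
= 4137 / 776 = 5.331... → 5.3.

5.3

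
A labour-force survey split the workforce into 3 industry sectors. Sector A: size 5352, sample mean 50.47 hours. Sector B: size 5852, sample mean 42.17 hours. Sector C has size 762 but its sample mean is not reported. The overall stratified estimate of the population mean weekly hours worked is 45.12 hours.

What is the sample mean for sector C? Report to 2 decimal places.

30.20

N = 5352 + 5852 + 762 = 11966.
Overall total = μ·N = 45.12·11966 = 539905.92.
Subtract the known strata: 5352·50.47 + 5852·42.17 = 516894.28.
Remaining total for sector C: 539905.92 − 516894.28 = 23011.64.
Divide by its size: 23011.64 / 762 = 30.1990... → 30.20.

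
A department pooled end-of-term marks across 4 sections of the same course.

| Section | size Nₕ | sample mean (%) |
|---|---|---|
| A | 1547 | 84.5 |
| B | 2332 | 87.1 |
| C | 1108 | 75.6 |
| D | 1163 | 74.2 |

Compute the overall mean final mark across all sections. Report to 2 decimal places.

81.93

x̄_st = (Σ Nₕx̄ₕ) / (Σ Nₕ) = (1547·84.5 + 2332·87.1 + 1108·75.6 + 1163·74.2) / 6150
= 503898.1 / 6150 = 81.9347... → 81.93.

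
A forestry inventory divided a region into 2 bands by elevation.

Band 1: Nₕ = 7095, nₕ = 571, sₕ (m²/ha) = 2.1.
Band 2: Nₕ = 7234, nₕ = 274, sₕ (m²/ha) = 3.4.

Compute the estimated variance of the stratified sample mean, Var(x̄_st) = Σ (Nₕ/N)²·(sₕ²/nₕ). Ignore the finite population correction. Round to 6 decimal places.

0.012647

N = 14329; Wₕ = Nₕ/N.
band 1: (7095/14329)²·2.1²/571 = 0.001893544
band 2: (7234/14329)²·3.4²/274 = 0.010753071
Sum = 0.012646616 → 0.012647.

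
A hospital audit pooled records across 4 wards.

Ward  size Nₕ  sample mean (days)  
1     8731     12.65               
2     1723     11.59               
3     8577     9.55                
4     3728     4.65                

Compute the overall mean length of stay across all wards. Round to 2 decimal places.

10.09

x̄_st = (Σ Nₕx̄ₕ) / (Σ Nₕ) = (8731·12.65 + 1723·11.59 + 8577·9.55 + 3728·4.65) / 22759
= 229662.27 / 22759 = 10.0911... → 10.09.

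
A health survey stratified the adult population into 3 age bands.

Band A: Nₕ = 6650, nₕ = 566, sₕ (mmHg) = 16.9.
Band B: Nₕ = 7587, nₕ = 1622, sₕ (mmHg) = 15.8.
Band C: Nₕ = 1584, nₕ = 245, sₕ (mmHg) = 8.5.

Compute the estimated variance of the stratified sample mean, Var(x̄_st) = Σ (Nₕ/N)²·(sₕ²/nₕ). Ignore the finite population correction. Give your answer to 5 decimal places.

N = 15821; Wₕ = Nₕ/N.
band A: (6650/15821)²·16.9²/566 = 0.08915227
band B: (7587/15821)²·15.8²/1622 = 0.03539449
band C: (1584/15821)²·8.5²/245 = 0.00295607
Sum = 0.12750283 → 0.12750.

0.12750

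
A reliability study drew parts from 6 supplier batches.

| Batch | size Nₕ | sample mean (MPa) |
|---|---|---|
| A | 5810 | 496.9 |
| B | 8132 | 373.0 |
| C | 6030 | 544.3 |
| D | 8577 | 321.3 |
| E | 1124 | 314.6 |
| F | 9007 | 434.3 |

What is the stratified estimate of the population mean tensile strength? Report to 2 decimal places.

419.43

N = 38680; weights Wₕ = Nₕ/N = (0.1502, 0.2102, 0.1559, 0.2217, 0.0291, 0.2329).
x̄_st = Σ Wₕ·x̄ₕ = 0.1502·496.9 + 0.2102·373.0 + 0.1559·544.3 + 0.2217·321.3 + 0.0291·314.6 + 0.2329·434.3 ≈ 419.4285...
→ 419.43.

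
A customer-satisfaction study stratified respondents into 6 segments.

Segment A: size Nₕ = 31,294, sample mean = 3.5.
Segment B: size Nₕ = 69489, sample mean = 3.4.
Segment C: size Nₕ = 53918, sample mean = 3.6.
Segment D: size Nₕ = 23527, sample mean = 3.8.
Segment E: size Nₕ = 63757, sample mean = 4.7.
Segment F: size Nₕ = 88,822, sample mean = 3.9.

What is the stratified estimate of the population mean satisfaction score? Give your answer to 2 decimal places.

N = 31294 + 69489 + 53918 + 23527 + 63757 + 88822 = 330807.
The stratified mean weights each stratum mean by its population share Nₕ/N.
Σ Nₕx̄ₕ = 31294·3.5 + 69489·3.4 + 53918·3.6 + 23527·3.8 + 63757·4.7 + 88822·3.9 = 109529 + 236262.6 + 194104.8 + 89402.6 + 299657.9 + 346405.8 = 1275362.7.
Divide by N: 1275362.7 / 330807 = 3.8553... → 3.86.

3.86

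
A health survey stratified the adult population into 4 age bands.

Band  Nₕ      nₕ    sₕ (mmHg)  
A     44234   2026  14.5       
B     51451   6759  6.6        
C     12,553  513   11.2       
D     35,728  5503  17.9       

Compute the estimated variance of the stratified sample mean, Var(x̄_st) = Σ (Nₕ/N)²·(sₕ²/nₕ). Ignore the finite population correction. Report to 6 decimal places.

N = 143966. Term for each stratum: Wₕ²sₕ²/nₕ.
Var(x̄_st) = 0.009796910 + 0.000823139 + 0.001859062 + 0.003585949 = 0.016065060 → 0.016065.

0.016065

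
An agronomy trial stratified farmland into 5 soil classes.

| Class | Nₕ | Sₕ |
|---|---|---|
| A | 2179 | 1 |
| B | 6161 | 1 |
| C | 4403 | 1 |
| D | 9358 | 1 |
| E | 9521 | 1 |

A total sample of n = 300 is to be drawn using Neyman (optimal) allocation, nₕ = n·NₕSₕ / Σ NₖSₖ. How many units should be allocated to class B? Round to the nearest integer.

A: NₕSₕ = 2179·1 = 2179
B: NₕSₕ = 6161·1 = 6161
C: NₕSₕ = 4403·1 = 4403
D: NₕSₕ = 9358·1 = 9358
E: NₕSₕ = 9521·1 = 9521
Σ NₕSₕ = 31622.
n_B = 300·6161/31622 = 58.450... → 58.

58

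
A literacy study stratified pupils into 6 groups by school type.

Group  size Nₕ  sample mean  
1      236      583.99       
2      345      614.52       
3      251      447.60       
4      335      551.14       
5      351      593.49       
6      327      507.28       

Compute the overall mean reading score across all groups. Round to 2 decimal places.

553.39

N = 236 + 345 + 251 + 335 + 351 + 327 = 1845.
Weight each subgroup mean by Nₕ/N and sum.
Σ Nₕx̄ₕ = 236·583.99 + 345·614.52 + 251·447.60 + 335·551.14 + 351·593.49 + 327·507.28 = 137821.64 + 212009.4 + 112347.6 + 184631.9 + 208314.99 + 165880.56 = 1021006.09.
Divide by N: 1021006.09 / 1845 = 553.3908... → 553.39.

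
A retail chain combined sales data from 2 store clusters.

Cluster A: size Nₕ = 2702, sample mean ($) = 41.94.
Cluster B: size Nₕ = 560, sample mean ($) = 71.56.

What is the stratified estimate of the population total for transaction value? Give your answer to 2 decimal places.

153395.48

A: 2702·41.94 = 113321.88
B: 560·71.56 = 40073.6
τ̂ = Σ Nₕx̄ₕ = 153395.48.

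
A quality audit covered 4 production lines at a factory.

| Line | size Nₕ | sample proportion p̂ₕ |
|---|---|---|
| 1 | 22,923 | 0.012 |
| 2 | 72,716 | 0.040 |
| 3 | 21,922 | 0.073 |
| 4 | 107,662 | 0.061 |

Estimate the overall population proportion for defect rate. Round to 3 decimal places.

Wₕ = Nₕ/N with N = 225223: 0.1018, 0.3229, 0.0973, 0.4780.
p̂_st = 0.1018·0.012 + 0.3229·0.040 + 0.0973·0.073 + 0.4780·0.061 ≈ 0.05040... → 0.050.

0.050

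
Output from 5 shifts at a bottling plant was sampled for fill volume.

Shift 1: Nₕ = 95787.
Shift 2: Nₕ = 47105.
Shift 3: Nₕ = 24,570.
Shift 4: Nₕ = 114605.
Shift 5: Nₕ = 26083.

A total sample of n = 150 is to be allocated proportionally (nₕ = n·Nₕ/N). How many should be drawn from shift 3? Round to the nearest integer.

12

N = 95787 + 47105 + 24570 + 114605 + 26083 = 308150.
n_3 = 150·24570/308150 = 11.960... → 12.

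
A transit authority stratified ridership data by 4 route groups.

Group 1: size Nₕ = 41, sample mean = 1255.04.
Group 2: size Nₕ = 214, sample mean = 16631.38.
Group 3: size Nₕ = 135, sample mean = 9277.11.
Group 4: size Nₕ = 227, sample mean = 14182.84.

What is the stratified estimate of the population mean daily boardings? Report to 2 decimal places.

x̄_st = (Σ Nₕx̄ₕ) / (Σ Nₕ) = (41·1255.04 + 214·16631.38 + 135·9277.11 + 227·14182.84) / 617
= 8082486.49 / 617 = 13099.6540... → 13099.65.

13099.65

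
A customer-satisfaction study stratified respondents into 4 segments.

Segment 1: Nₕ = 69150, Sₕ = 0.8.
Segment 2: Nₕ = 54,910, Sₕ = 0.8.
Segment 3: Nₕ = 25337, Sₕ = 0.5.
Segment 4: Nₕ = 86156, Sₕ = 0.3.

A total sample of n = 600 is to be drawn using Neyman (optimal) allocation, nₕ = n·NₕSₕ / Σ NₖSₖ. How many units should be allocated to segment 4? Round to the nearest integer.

113

1: NₕSₕ = 69150·0.8 = 55320
2: NₕSₕ = 54910·0.8 = 43928
3: NₕSₕ = 25337·0.5 = 12668.5
4: NₕSₕ = 86156·0.3 = 25846.8
Σ NₕSₕ = 137763.3.
n_4 = 600·25846.8/137763.3 = 112.570... → 113.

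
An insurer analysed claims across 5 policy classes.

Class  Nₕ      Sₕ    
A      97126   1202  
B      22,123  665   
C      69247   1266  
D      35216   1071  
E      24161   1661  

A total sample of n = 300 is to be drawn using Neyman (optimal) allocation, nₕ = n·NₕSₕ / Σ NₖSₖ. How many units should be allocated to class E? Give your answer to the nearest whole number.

41

A: NₕSₕ = 97126·1202 = 116745452
B: NₕSₕ = 22123·665 = 14711795
C: NₕSₕ = 69247·1266 = 87666702
D: NₕSₕ = 35216·1071 = 37716336
E: NₕSₕ = 24161·1661 = 40131421
Σ NₕSₕ = 296971706.
n_E = 300·40131421/296971706 = 40.541... → 41.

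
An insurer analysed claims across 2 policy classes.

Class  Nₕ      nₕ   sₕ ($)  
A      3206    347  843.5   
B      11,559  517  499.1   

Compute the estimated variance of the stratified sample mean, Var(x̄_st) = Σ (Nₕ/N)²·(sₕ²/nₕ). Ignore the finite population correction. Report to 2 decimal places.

391.97

N = 14765. Term for each stratum: Wₕ²sₕ²/nₕ.
Var(x̄_st) = 96.67203 + 295.29645 = 391.96848 → 391.97.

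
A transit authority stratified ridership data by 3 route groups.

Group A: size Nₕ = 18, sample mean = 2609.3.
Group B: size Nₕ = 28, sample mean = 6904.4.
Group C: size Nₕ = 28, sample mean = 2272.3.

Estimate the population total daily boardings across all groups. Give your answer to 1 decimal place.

303915.0

Estimate total by summing Nₕ·x̄ₕ over strata.
18·2609.3 + 28·6904.4 + 28·2272.3 = 46967.4 + 193323.2 + 63624.4 = 303915.0.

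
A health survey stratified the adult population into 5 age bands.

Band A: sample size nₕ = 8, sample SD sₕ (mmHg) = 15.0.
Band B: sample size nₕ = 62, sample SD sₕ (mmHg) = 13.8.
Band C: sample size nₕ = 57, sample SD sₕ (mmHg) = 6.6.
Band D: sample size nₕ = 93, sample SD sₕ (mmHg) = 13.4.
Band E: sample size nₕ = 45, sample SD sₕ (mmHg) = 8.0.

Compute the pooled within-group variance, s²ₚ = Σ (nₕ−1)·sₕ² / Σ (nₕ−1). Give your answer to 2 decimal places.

134.49

Degrees of freedom: 7 + 61 + 56 + 92 + 44 = 260.
Σ(nₕ−1)sₕ² = 7·225 + 61·190.44 + 56·43.56 + 92·179.56 + 44·64 = 34966.72.
s²ₚ = 34966.72 / 260 = 134.4874... → 134.49.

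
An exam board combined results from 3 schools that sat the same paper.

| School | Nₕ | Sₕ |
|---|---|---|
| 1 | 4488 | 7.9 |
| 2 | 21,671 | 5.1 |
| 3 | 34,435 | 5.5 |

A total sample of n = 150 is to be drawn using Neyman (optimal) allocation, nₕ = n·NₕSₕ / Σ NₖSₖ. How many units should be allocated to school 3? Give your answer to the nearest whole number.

Σ NₕSₕ = 4488·7.9 + 21671·5.1 + 34435·5.5 = 335369.8.
Share for 3: 189392.5/335369.8 = 0.56473.
n_3 = 150 × 0.56473 = 84.709... → 85.

85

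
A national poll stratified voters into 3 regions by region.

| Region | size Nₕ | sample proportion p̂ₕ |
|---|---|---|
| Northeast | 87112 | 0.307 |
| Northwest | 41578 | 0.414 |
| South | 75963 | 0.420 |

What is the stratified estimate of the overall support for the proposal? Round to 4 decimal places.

0.3707

N = 87112 + 41578 + 75963 = 204653.
Overall proportion = Σ (Nₕ/N)·p̂ₕ.
Σ Nₕp̂ₕ = 26743.384 + 17213.292 + 31904.46 = 75861.136.
75861.136 / 204653 = 0.370682... → 0.3707.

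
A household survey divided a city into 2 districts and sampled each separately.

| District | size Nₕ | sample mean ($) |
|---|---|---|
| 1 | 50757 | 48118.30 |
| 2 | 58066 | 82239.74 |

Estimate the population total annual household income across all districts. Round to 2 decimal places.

7217673295.94

1: 50757·48118.30 = 2442340553.1
2: 58066·82239.74 = 4775332742.84
τ̂ = Σ Nₕx̄ₕ = 7217673295.94.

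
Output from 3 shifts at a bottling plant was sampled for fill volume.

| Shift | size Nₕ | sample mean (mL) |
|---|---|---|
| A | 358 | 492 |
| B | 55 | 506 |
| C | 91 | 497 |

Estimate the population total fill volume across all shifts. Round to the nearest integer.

249193

A: 358·492 = 176136
B: 55·506 = 27830
C: 91·497 = 45227
τ̂ = Σ Nₕx̄ₕ = 249193.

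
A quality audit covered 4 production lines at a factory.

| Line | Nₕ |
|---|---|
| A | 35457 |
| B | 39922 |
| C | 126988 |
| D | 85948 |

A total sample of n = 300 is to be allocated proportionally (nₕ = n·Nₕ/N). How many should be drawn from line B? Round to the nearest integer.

42

Share of line B = 39922/288315 = 0.13847.
Allocate 300 × 0.13847 = 41.540... → 42.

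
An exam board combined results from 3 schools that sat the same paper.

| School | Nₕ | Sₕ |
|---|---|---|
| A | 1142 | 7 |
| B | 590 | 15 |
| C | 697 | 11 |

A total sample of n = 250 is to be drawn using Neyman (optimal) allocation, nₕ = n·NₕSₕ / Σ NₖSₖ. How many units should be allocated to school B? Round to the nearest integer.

Σ NₕSₕ = 1142·7 + 590·15 + 697·11 = 24511.
Share for B: 8850/24511 = 0.36106.
n_B = 250 × 0.36106 = 90.266... → 90.

90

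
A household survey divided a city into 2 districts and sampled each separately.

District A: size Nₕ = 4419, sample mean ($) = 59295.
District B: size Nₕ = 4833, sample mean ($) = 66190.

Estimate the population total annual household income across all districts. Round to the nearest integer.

581920875

Population total = Σ Nₕ·x̄ₕ (each stratum's size times its mean).
4419·59295 + 4833·66190 = 262024605 + 319896270 = 581920875.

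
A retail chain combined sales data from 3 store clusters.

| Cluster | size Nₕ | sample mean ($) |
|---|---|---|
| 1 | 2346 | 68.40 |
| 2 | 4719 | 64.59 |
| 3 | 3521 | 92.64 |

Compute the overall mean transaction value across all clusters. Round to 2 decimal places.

N = 2346 + 4719 + 3521 = 10586.
Overall mean = Σ (Nₕ/N)·x̄ₕ — weight by population share, not a simple average.
Σ Nₕx̄ₕ = 2346·68.40 + 4719·64.59 + 3521·92.64 = 160466.4 + 304800.21 + 326185.44 = 791452.05.
Divide by N: 791452.05 / 10586 = 74.7640... → 74.76.

74.76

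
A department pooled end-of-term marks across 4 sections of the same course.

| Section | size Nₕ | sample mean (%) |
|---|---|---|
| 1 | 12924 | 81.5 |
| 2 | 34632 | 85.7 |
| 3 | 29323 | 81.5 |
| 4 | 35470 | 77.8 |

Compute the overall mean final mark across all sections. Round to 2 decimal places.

N = 12924 + 34632 + 29323 + 35470 = 112349.
Weight each subgroup mean by Nₕ/N and sum.
Σ Nₕx̄ₕ = 12924·81.5 + 34632·85.7 + 29323·81.5 + 35470·77.8 = 1053306 + 2967962.4 + 2389824.5 + 2759566 = 9170658.9.
Divide by N: 9170658.9 / 112349 = 81.6265... → 81.63.

81.63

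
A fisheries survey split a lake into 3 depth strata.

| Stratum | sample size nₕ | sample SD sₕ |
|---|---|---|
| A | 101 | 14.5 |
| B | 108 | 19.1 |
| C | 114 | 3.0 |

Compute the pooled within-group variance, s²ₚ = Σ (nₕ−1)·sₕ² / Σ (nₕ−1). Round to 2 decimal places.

190.86

A: (101−1)·14.5² = 100·210.25 = 21025
B: (108−1)·19.1² = 107·364.81 = 39034.67
C: (114−1)·3.0² = 113·9 = 1017
Numerator = 61076.67; denominator = Σ(nₕ−1) = 320.
s²ₚ = 61076.67/320 = 190.8646... → 190.86.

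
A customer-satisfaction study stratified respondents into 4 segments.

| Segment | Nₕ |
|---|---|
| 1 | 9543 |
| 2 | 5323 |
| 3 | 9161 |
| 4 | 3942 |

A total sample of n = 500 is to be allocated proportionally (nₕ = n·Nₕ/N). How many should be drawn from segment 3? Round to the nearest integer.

N = 9543 + 5323 + 9161 + 3942 = 27969.
n_3 = 500·9161/27969 = 163.771... → 164.

164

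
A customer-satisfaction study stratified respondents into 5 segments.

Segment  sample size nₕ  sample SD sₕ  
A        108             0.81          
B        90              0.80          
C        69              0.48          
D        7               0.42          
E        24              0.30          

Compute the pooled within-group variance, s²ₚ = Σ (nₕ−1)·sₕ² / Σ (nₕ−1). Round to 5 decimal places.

A: (108−1)·0.81² = 107·0.6561 = 70.2027
B: (90−1)·0.80² = 89·0.64 = 56.96
C: (69−1)·0.48² = 68·0.2304 = 15.6672
D: (7−1)·0.42² = 6·0.1764 = 1.0584
E: (24−1)·0.30² = 23·0.09 = 2.07
Numerator = 145.9583; denominator = Σ(nₕ−1) = 293.
s²ₚ = 145.9583/293 = 0.4981512... → 0.49815.

0.49815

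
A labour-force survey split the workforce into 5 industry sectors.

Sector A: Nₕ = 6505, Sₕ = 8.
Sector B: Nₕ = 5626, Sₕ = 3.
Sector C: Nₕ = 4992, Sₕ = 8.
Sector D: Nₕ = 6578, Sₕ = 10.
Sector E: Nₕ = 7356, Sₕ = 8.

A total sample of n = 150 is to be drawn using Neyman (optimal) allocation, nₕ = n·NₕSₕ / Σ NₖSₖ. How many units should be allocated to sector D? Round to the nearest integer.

42

Σ NₕSₕ = 6505·8 + 5626·3 + 4992·8 + 6578·10 + 7356·8 = 233482.
Share for D: 65780/233482 = 0.28173.
n_D = 150 × 0.28173 = 42.260... → 42.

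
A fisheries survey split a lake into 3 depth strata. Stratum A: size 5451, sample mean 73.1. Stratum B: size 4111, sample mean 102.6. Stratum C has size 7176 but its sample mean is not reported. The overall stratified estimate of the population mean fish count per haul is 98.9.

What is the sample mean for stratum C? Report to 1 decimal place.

Σ Nₕx̄ₕ = N·μ, so 7176·x̄_C = 16738·98.9 − (5451·73.1 + 4111·102.6).
= 1655388.2 − 820256.7 = 835131.5.
x̄_C = 835131.5 / 7176 = 116.378... → 116.4.

116.4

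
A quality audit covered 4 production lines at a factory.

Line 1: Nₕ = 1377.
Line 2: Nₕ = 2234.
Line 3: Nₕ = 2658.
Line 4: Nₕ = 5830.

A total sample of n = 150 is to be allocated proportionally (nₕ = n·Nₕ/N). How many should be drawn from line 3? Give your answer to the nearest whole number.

33

Share of line 3 = 2658/12099 = 0.21969.
Allocate 150 × 0.21969 = 32.953... → 33.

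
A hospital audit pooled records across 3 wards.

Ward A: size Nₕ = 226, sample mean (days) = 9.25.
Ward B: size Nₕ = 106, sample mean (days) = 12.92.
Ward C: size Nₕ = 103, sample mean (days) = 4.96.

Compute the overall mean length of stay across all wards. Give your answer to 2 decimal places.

x̄_st = (Σ Nₕx̄ₕ) / (Σ Nₕ) = (226·9.25 + 106·12.92 + 103·4.96) / 435
= 3970.9 / 435 = 9.1285... → 9.13.

9.13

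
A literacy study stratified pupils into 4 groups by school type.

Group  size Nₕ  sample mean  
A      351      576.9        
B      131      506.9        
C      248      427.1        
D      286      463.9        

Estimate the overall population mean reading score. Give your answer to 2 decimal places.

x̄_st = (Σ Nₕx̄ₕ) / (Σ Nₕ) = (351·576.9 + 131·506.9 + 248·427.1 + 286·463.9) / 1016
= 507492 / 1016 = 499.5 → 499.50.

499.50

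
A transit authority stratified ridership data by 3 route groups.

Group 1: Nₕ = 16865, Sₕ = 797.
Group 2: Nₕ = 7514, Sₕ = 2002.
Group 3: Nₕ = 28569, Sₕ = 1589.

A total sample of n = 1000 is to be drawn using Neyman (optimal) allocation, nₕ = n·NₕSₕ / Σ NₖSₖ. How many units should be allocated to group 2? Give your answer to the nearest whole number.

Σ NₕSₕ = 16865·797 + 7514·2002 + 28569·1589 = 73880574.
Share for 2: 15043028/73880574 = 0.20361.
n_2 = 1000 × 0.20361 = 203.613... → 204.

204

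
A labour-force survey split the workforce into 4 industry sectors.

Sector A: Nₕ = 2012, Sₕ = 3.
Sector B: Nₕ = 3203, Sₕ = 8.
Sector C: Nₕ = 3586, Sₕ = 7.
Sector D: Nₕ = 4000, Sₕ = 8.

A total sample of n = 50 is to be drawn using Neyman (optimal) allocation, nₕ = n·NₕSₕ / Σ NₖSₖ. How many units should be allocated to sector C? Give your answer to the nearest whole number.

14

A: NₕSₕ = 2012·3 = 6036
B: NₕSₕ = 3203·8 = 25624
C: NₕSₕ = 3586·7 = 25102
D: NₕSₕ = 4000·8 = 32000
Σ NₕSₕ = 88762.
n_C = 50·25102/88762 = 14.140... → 14.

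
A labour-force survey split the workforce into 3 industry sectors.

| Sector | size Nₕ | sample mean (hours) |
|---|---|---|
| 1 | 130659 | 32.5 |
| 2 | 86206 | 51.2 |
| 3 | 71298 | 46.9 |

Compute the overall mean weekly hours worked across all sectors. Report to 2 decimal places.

41.66

N = 130659 + 86206 + 71298 = 288163.
Overall mean = Σ (Nₕ/N)·x̄ₕ — weight by population share, not a simple average.
Σ Nₕx̄ₕ = 130659·32.5 + 86206·51.2 + 71298·46.9 = 4246417.5 + 4413747.2 + 3343876.2 = 12004040.9.
Divide by N: 12004040.9 / 288163 = 41.6571... → 41.66.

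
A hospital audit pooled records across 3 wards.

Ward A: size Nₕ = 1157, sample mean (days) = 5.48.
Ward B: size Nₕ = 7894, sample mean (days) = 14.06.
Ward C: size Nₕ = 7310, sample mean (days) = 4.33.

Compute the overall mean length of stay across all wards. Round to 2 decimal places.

9.11

N = 1157 + 7894 + 7310 = 16361.
The stratified mean weights each stratum mean by its population share Nₕ/N.
Σ Nₕx̄ₕ = 1157·5.48 + 7894·14.06 + 7310·4.33 = 6340.36 + 110989.64 + 31652.3 = 148982.3.
Divide by N: 148982.3 / 16361 = 9.1059... → 9.11.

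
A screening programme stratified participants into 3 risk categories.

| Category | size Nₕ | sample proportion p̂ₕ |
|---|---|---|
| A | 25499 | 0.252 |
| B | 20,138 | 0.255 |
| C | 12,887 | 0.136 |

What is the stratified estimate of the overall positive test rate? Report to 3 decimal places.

N = 25499 + 20138 + 12887 = 58524.
Overall proportion = Σ (Nₕ/N)·p̂ₕ.
Σ Nₕp̂ₕ = 6425.748 + 5135.19 + 1752.632 = 13313.57.
13313.57 / 58524 = 0.22749... → 0.227.

0.227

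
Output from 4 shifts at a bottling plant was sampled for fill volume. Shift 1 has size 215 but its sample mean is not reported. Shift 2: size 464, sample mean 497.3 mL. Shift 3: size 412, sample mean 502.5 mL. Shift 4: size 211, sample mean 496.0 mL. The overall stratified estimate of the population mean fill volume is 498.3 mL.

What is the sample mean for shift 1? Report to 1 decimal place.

494.7

Σ Nₕx̄ₕ = N·μ, so 215·x̄_1 = 1302·498.3 − (464·497.3 + 412·502.5 + 211·496.0).
= 648786.6 − 542433.2 = 106353.4.
x̄_1 = 106353.4 / 215 = 494.667... → 494.7.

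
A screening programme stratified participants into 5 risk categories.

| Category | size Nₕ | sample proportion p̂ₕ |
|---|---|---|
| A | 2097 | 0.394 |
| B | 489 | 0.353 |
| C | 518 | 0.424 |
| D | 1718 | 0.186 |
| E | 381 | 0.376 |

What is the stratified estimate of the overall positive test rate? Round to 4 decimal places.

Wₕ = Nₕ/N with N = 5203: 0.4030, 0.0940, 0.0996, 0.3302, 0.0732.
p̂_st = 0.4030·0.394 + 0.0940·0.353 + 0.0996·0.424 + 0.3302·0.186 + 0.0732·0.376 ≈ 0.323135... → 0.3231.

0.3231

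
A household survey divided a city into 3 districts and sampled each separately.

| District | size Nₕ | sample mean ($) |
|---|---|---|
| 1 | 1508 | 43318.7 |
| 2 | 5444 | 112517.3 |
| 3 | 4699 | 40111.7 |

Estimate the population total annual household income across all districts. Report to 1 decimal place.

866353659.1

Estimate total by summing Nₕ·x̄ₕ over strata.
1508·43318.7 + 5444·112517.3 + 4699·40111.7 = 65324599.6 + 612544181.2 + 188484878.3 = 866353659.1.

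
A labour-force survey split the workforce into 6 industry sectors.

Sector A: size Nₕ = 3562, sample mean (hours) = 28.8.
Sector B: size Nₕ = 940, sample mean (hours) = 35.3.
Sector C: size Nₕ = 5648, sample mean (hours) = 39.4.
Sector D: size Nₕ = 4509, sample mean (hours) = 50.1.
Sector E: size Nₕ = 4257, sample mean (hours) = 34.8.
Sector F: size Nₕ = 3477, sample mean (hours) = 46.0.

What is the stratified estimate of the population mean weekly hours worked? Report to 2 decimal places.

N = 22393; weights Wₕ = Nₕ/N = (0.1591, 0.0420, 0.2522, 0.2014, 0.1901, 0.1553).
x̄_st = Σ Wₕ·x̄ₕ = 0.1591·28.8 + 0.0420·35.3 + 0.2522·39.4 + 0.2014·50.1 + 0.1901·34.8 + 0.1553·46.0 ≈ 39.8466...
→ 39.85.

39.85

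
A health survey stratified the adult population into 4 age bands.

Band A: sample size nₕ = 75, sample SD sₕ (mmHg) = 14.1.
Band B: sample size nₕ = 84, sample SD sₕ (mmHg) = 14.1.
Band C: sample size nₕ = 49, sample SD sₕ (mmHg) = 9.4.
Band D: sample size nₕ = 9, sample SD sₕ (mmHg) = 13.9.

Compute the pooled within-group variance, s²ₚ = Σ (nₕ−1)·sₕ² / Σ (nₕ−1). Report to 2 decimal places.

173.71

A: (75−1)·14.1² = 74·198.81 = 14711.94
B: (84−1)·14.1² = 83·198.81 = 16501.23
C: (49−1)·9.4² = 48·88.36 = 4241.28
D: (9−1)·13.9² = 8·193.21 = 1545.68
Numerator = 37000.13; denominator = Σ(nₕ−1) = 213.
s²ₚ = 37000.13/213 = 173.7095... → 173.71.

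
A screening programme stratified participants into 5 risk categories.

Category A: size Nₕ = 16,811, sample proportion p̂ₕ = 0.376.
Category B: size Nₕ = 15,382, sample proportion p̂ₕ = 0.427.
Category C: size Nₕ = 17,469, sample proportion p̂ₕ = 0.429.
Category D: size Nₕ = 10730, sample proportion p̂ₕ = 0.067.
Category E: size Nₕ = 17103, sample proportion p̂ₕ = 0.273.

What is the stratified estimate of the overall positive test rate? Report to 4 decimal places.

N = 16811 + 15382 + 17469 + 10730 + 17103 = 77495.
Overall proportion = Σ (Nₕ/N)·p̂ₕ.
Σ Nₕp̂ₕ = 6320.936 + 6568.114 + 7494.201 + 718.91 + 4669.119 = 25771.28.
25771.28 / 77495 = 0.332554... → 0.3326.

0.3326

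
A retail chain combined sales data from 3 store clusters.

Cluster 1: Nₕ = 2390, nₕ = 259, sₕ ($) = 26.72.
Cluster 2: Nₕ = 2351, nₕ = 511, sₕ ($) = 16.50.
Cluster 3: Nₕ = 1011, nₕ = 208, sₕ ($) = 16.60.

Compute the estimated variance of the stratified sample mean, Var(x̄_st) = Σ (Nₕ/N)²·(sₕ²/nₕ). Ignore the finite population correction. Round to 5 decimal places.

0.60585

N = 5752; Wₕ = Nₕ/N.
cluster 1: (2390/5752)²·26.72²/259 = 0.47591697
cluster 2: (2351/5752)²·16.50²/511 = 0.08900502
cluster 3: (1011/5752)²·16.60²/208 = 0.04092771
Sum = 0.60584969 → 0.60585.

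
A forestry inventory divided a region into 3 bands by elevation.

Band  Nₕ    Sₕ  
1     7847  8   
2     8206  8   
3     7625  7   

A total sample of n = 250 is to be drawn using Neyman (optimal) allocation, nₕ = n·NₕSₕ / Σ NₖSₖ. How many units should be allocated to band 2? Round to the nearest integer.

1: NₕSₕ = 7847·8 = 62776
2: NₕSₕ = 8206·8 = 65648
3: NₕSₕ = 7625·7 = 53375
Σ NₕSₕ = 181799.
n_2 = 250·65648/181799 = 90.276... → 90.

90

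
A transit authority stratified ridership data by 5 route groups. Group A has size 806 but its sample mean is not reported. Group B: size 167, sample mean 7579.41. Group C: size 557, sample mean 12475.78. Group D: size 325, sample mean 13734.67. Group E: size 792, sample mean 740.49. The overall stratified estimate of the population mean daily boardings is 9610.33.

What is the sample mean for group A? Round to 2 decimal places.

N = 806 + 167 + 557 + 325 + 792 = 2647.
Overall total = μ·N = 9610.33·2647 = 25438543.51.
Subtract the known strata: 167·7579.41 + 557·12475.78 + 325·13734.67 + 792·740.49 = 13265006.76.
Remaining total for group A: 25438543.51 − 13265006.76 = 12173536.75.
Divide by its size: 12173536.75 / 806 = 15103.6436... → 15103.64.

15103.64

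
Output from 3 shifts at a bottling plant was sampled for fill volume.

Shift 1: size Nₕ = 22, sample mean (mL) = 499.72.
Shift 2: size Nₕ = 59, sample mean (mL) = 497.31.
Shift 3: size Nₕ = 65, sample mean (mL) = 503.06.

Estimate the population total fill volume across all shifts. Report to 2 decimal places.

Population total = Σ Nₕ·x̄ₕ (each stratum's size times its mean).
22·499.72 + 59·497.31 + 65·503.06 = 10993.84 + 29341.29 + 32698.9 = 73034.03.

73034.03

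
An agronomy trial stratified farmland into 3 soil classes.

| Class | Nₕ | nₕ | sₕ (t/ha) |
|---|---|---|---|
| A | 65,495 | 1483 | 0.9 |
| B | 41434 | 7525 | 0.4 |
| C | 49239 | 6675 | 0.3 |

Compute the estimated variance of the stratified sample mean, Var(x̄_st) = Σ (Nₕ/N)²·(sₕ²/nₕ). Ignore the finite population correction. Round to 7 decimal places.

N = 156168; Wₕ = Nₕ/N.
class A: (65495/156168)²·0.9²/1483 = 0.0000960674
class B: (41434/156168)²·0.4²/7525 = 0.0000014967
class C: (49239/156168)²·0.3²/6675 = 0.0000013404
Sum = 0.0000989045 → 0.0000989.

0.0000989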